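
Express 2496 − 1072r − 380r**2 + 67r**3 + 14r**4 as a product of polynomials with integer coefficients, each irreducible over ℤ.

(2r + 13)(7r − 12)(r + 4)(r − 4)

Trying the rational-root candidates, r = −13/2 is a root, so (2r + 13) divides it; the quotient is 7r**3 − 12r**2 − 112r + 192.
Continuing, r = 12/7 is a root, so (7r − 12) divides it; the quotient is r**2 − 16.
The remaining quadratic factors as (r − 4)(r + 4).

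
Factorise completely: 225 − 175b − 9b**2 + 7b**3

Testing divisors of the constant over divisors of the leading coefficient, b = 9/7 is a root, so (7b − 9) divides it; the quotient is b**2 − 25.
The remaining quadratic factors as (b + 5)(b − 5).

(7b − 9)(b + 5)(b − 5)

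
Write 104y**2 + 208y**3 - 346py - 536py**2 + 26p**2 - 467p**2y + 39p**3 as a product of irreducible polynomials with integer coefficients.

(13p - 4y)(3p + 4y + 2)(p - 13y)

Group: p(39p**2 + 40py + 26p - 16y**2 - 8y) - 13y(39p**2 + 40py + 26p - 16y**2 - 8y); both groups contain (39p**2 + 40py + 26p - 16y**2 - 8y), so (p - 13y) is a factor with cofactor 39p**2 + 40py + 26p - 16y**2 - 8y.
The cofactor groups again: 39p**2 + 40py + 26p - 16y**2 - 8y = 3p(13p - 4y) + (4y + 2)(13p - 4y); both groups contain (13p - 4y), giving (3p + 4y + 2)(13p - 4y).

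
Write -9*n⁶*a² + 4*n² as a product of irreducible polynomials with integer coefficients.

-n²*(3*n²*a + 2)*(3*n²*a - 2)

Pull out the common factor n², leaving -9*n⁴*a² + 4.
Recognize a difference of squares with the parts 2 and 3*n²*a.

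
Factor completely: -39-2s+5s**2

(5s+13)(s-3)

Need a pair with product 5·(-39) = -195 and sum -2: that's 13 and -15.
Split the middle term: 5s**2+13s - 15s-39 = s(5s+13) - 3(5s+13).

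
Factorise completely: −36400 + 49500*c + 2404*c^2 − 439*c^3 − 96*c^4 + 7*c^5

Testing divisors of the constant over divisors of the leading coefficient, c = 5/7 is a root, so (7*c − 5) divides it; the quotient is c^4 − 13*c^3 − 72*c^2 + 292*c + 7280.
Next, c = 14 is a root, giving the factor (c − 14) and quotient c^3 + c^2 − 58*c − 520.
Then c = 10 is a root, so (c − 10) divides it; the quotient is c^2 + 11*c + 52.
The quadratic c^2 + 11*c + 52 has discriminant −87 < 0 and is irreducible over ℤ.

(7*c − 5)*(c − 10)*(c − 14)*(c^2 + 11*c + 52)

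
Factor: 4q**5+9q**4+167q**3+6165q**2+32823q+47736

By the rational root theorem, q = -3 is a root, so (q+3) divides it; the quotient is 4q**4-3q**3+176q**2+5637q+15912.
Then q = -8 is a root, giving the factor (q+8) and quotient 4q**3-35q**2+456q+1989.
Next, q = -13/4 is a root, giving the factor (4q+13) and quotient q**2-12q+153.
The quadratic q**2-12q+153 has discriminant -468 < 0 and is irreducible over ℤ.

(4q+13)(q+3)(q+8)(q**2-12q+153)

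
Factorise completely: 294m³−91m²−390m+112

(6m−7)(7m+8)(7m−2)

Testing divisors of the constant over divisors of the leading coefficient, m = −8/7 is a root, so (7m+8) divides it; the quotient is 42m²−61m+14.
The remaining quadratic factors as (6m−7)(7m−2).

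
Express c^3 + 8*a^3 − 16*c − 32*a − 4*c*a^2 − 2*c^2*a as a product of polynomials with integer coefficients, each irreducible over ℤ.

(c − 2*a + 4)*(c − 2*a − 4)*(c + 2*a)

Group: c*(c^2 − 4*c*a + 4*a^2 − 16) + 2*a*(c^2 − 4*c*a + 4*a^2 − 16); both groups contain (c^2 − 4*c*a + 4*a^2 − 16), so (c + 2*a) is a factor with cofactor c^2 − 4*c*a + 4*a^2 − 16.
The cofactor groups again: c^2 − 4*c*a + 4*a^2 − 16 = c*(c − 2*a − 4) + (−2*a + 4)*(c − 2*a − 4); both groups contain (c − 2*a − 4), giving (c − 2*a + 4)*(c − 2*a − 4).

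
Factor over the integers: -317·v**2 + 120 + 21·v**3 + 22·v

By the rational root theorem, v = -4/7 is a root, giving the factor (7·v + 4) and quotient 3·v**2 - 47·v + 30.
The remaining quadratic factors as (v - 15)(3·v - 2).

(3·v - 2)·(7·v + 4)·(v - 15)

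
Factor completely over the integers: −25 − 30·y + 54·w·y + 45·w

(6·y + 5)·(9·w − 5)

Group as (54·w·y + 45·w) + (−30·y − 25) = 9·w·(6·y + 5) − 5·(6·y + 5).
Both groups share the factor (6·y + 5).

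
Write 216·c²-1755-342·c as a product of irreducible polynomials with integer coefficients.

9·(4·c-15)·(6·c+13)

Pull out the common factor 9, then factor the remaining trinomial.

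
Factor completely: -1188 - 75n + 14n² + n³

(n + 11)(n + 12)(n - 9)

Among the possible rational roots, n = -11 is a root, so (n + 11) is a factor; dividing leaves n² + 3n - 108.
The remaining quadratic factors as (n - 9)(n + 12).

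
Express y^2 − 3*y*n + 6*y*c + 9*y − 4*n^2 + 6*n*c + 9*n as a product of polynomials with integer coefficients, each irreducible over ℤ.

Group: y*(y + n) + (−4*n + 6*c + 9)*(y + n); both groups contain (y + n).

(y − 4*n + 6*c + 9)*(y + n)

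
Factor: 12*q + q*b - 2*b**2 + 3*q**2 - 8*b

(3*q - 2*b)*(q + b + 4)

Group: q*(3*q - 2*b) + (b + 4)*(3*q - 2*b); both groups contain (3*q - 2*b).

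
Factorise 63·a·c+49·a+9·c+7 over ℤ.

(7·a+1)·(9·c+7)

Group as (63·a·c+49·a) + (9·c+7) = 7·a·(9·c+7) + (9·c+7).
Both groups share the factor (9·c+7).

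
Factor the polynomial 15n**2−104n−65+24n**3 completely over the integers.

Group as (24n**3−104n) + (15n**2−65) = 8n(3n**2−13) + 5(3n**2−13).
Both groups share the factor (3n**2−13).

(8n+5)(3n**2−13)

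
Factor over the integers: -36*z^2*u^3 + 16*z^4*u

4*u*z^2*(2*z - 3*u)*(2*z + 3*u)

Factor out 4*z^2*u, leaving 4*z^2 - 9*u^2, which is a difference of two squares.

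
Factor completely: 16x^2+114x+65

(2x+13)(8x+5)

Need a pair with product 16·65 = 1040 and sum 114: that's 10 and 104.
Split the middle term: 16x^2+10x + 104x+65 = 2x(8x+5) + 13(8x+5).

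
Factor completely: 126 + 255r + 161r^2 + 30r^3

(5r + 6)(6r + 7)(r + 3)

Trying the rational-root candidates, r = -6/5 is a root, giving the factor (5r + 6) and quotient 6r^2 + 25r + 21.
The remaining quadratic factors as (r + 3)(6r + 7).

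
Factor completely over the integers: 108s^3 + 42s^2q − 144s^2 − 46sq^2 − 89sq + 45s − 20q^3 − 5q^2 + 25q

(6s − 4q − 5)(9s + 5q)(2s + q − 1)

Group: 2s(54s^2 − 6sq − 45s − 20q^2 − 25q) + (q − 1)(54s^2 − 6sq − 45s − 20q^2 − 25q); both groups contain (54s^2 − 6sq − 45s − 20q^2 − 25q), so (2s + q − 1) is a factor with cofactor 54s^2 − 6sq − 45s − 20q^2 − 25q.
The cofactor groups again: 54s^2 − 6sq − 45s − 20q^2 − 25q = 9s(6s − 4q − 5) + 5q(6s − 4q − 5); both groups contain (6s − 4q − 5), giving (9s + 5q)(6s − 4q − 5).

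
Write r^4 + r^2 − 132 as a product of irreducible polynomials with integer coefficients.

(r^2 + 12)(r^2 − 11)

Substitute u = r^2 to get a quadratic in u, then factor.
r^2 + 12 is irreducible over ℤ (always positive, so no real roots).
r^2 − 11 is irreducible over ℤ (11 is not a perfect square).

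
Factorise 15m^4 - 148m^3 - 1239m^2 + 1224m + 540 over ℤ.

(3m + 1)(5m - 6)(m + 6)(m - 15)

Trying the rational-root candidates, m = 6/5 is a root, so (5m - 6) divides it; the quotient is 3m^3 - 26m^2 - 279m - 90.
Next, m = -1/3 is a root, giving the factor (3m + 1) and quotient m^2 - 9m - 90.
The remaining quadratic factors as (m - 15)(m + 6).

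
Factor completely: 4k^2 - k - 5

Need a pair with product 4·(-5) = -20 and sum -1: that's 4 and -5.
Split the middle term: 4k^2 + 4k - 5k - 5 = 4k(k + 1) - 5(k + 1).

(4k - 5)(k + 1)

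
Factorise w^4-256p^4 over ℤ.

Difference of squares twice: with A = w and B = 4p, A⁴ − B⁴ = (A² − B²)(A² + B²), and A² − B² factors again.

(w-4p)(w+4p)(w^2+16p^2)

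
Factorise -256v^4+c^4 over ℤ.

Difference of squares twice: with A = c and B = 4v, A⁴ − B⁴ = (A² − B²)(A² + B²), and A² − B² factors again.

(c+4v)(c-4v)(c^2+16v^2)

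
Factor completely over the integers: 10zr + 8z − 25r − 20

Group as (10zr + 8z) + (−25r − 20) = 2z(5r + 4) − 5(5r + 4).
Both groups share the factor (5r + 4).

(2z − 5)(5r + 4)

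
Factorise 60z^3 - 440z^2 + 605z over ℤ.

5z(2z - 11)(6z - 11)

Pull out the common factor 5z, then factor the remaining trinomial.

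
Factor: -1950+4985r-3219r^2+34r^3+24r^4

(4r-3)(6r-5)(r+13)(r-10)

Testing divisors of the constant over divisors of the leading coefficient, r = -13 is a root, so (r+13) is a factor; dividing leaves 24r^3-278r^2+395r-150.
Next, r = 5/6 is a root, so (6r-5) is a factor; dividing leaves 4r^2-43r+30.
The remaining quadratic factors as (4r-3)(r-10).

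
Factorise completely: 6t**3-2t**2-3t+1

(3t-1)(2t**2-1)

Group as (6t**3-3t) + (-2t**2+1) = 3t(2t**2-1) - (2t**2-1).
Both groups share the factor (2t**2-1).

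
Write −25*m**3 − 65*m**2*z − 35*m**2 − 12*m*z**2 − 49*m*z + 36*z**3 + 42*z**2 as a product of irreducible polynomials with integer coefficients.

−(5*m + 6*z + 7)*(5*m − 3*z)*(m + 2*z)

Group: m*(−25*m**2 − 15*m*z − 35*m + 18*z**2 + 21*z) + 2*z*(−25*m**2 − 15*m*z − 35*m + 18*z**2 + 21*z); both groups contain (−25*m**2 − 15*m*z − 35*m + 18*z**2 + 21*z), so (m + 2*z) is a factor with cofactor −25*m**2 − 15*m*z − 35*m + 18*z**2 + 21*z.
The cofactor groups again: −25*m**2 − 15*m*z − 35*m + 18*z**2 + 21*z = −5*m*(5*m + 6*z + 7) + 3*z*(5*m + 6*z + 7); both groups contain (5*m + 6*z + 7), giving −(5*m − 3*z)*(5*m + 6*z + 7).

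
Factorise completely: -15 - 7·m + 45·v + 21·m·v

(3·v - 1)·(7·m + 15)

Group as (21·m·v - 7·m) + (45·v - 15) = 7·m·(3·v - 1) + 15·(3·v - 1).
Both groups share the factor (3·v - 1).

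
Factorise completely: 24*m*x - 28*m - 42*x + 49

(4*m - 7)*(6*x - 7)

Group as (24*m*x - 28*m) + (-42*x + 49) = 4*m*(6*x - 7) - 7*(6*x - 7).
Both groups share the factor (6*x - 7).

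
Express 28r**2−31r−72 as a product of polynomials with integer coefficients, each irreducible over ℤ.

(4r−9)(7r+8)

Need a pair with product 28·(−72) = −2016 and sum −31: that's 32 and −63.
Split the middle term: 28r**2+32r − 63r−72 = 4r(7r+8) − 9(7r+8).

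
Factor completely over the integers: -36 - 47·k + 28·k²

(4·k - 9)·(7·k + 4)

Need a pair with product 28·(-36) = -1008 and sum -47: that's 16 and -63.
Split the middle term: 28·k² + 16·k - 63·k - 36 = 4·k·(7·k + 4) - 9·(7·k + 4).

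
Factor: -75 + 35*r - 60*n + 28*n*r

(4*n + 5)*(7*r - 15)

Group as (28*n*r - 60*n) + (35*r - 75) = 4*n*(7*r - 15) + 5*(7*r - 15).
Both groups share the factor (7*r - 15).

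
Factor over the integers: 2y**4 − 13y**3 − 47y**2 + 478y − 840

By the rational root theorem, y = 7/2 is a root, so (2y − 7) divides it; the quotient is y**3 − 3y**2 − 34y + 120.
Continuing, y = −6 is a root, so (y + 6) divides it; the quotient is y**2 − 9y + 20.
The remaining quadratic factors as (y − 5)(y − 4).

(2y − 7)(y + 6)(y − 4)(y − 5)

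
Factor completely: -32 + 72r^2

8(3r + 2)(3r - 2)

Pull out the common factor 8; 9r^2 - 4 is a difference of squares.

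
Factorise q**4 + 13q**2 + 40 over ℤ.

Substitute u = q**2 to get a quadratic in u, then factor.
q**2 + 5 is irreducible over ℤ (always positive, so no real roots).
q**2 + 8 is irreducible over ℤ (always positive, so no real roots).

(q**2 + 5)(q**2 + 8)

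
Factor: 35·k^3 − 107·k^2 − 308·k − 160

(5·k + 4)·(7·k + 8)·(k − 5)

By the rational root theorem, k = −8/7 is a root, so (7·k + 8) is a factor; dividing leaves 5·k^2 − 21·k − 20.
The remaining quadratic factors as (5·k + 4)(k − 5).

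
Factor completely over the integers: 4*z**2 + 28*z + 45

(2*z + 5)*(2*z + 9)

Need a pair with product 4·45 = 180 and sum 28: that's 18 and 10.
Split the middle term: 4*z**2 + 18*z + 10*z + 45 = 2*z*(2*z + 9) + 5*(2*z + 9).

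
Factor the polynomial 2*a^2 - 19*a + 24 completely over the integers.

Need a pair with product 2·24 = 48 and sum -19: that's -3 and -16.
Split the middle term: 2*a^2 - 3*a - 16*a + 24 = a*(2*a - 3) - 8*(2*a - 3).

(2*a - 3)*(a - 8)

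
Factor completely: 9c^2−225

Pull out the common factor 9; c^2−25 is a difference of squares.

9(c+5)(c−5)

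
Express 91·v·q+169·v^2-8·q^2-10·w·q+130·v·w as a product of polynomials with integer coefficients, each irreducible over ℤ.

Group: 13·v·(13·v-q) + (10·w+8·q)·(13·v-q); both groups contain (13·v-q).

(13·v-q)·(13·v+10·w+8·q)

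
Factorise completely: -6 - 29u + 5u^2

(5u + 1)(u - 6)

Need a pair with product 5·(-6) = -30 and sum -29: that's 1 and -30.
Split the middle term: 5u^2 + u - 30u - 6 = u(5u + 1) - 6(5u + 1).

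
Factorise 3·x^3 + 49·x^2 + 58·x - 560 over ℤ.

(3·x - 8)·(x + 14)·(x + 5)

Among the possible rational roots, x = -5 is a root, so (x + 5) divides it; the quotient is 3·x^2 + 34·x - 112.
The remaining quadratic factors as (3·x - 8)(x + 14).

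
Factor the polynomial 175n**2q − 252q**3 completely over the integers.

Factor out 7q, leaving 25n**2 − 36q**2, which is a difference of two squares.

7q(5n + 6q)(5n − 6q)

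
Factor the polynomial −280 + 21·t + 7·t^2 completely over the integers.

Pull out the common factor 7, then factor the remaining trinomial.

7·(t + 8)·(t − 5)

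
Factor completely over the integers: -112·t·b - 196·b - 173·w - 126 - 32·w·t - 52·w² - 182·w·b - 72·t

Group: -13·w·(4·w + 14·b + 9) + (-8·t - 14)·(4·w + 14·b + 9); both groups contain (4·w + 14·b + 9).

-(4·w + 14·b + 9)·(13·w + 8·t + 14)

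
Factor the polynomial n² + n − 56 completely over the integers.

Two integers with product −56 and sum 1 are 8 and −7.

(n + 8)(n − 7)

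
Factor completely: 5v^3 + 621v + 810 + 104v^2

(5v + 9)(v + 10)(v + 9)

Trying the rational-root candidates, v = -9/5 is a root, so (5v + 9) is a factor; dividing leaves v^2 + 19v + 90.
The remaining quadratic factors as (v + 10)(v + 9).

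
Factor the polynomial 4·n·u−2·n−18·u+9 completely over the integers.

(2·n−9)·(2·u−1)

Group as (4·n·u−2·n) + (−18·u+9) = 2·n·(2·u−1) − 9·(2·u−1).
Both groups share the factor (2·u−1).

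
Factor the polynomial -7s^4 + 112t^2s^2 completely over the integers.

Every term has a factor of 7s^2. Then 16t^2 - s^2 = (4t)² − (s)².

7s^2(4t - s)(4t + s)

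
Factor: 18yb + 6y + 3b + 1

Group as (18yb + 6y) + (3b + 1) = 6y(3b + 1) + (3b + 1).
Both groups share the factor (3b + 1).

(3b + 1)(6y + 1)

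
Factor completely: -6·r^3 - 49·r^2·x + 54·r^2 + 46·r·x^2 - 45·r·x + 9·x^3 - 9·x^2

Group: r·(-6·r^2 + 5·r·x + x^2) + (9·x - 9)·(-6·r^2 + 5·r·x + x^2); both groups contain (-6·r^2 + 5·r·x + x^2), so (r + 9·x - 9) is a factor with cofactor -6·r^2 + 5·r·x + x^2.
The cofactor groups again: -6·r^2 + 5·r·x + x^2 = -6·r·(r - x) - x·(r - x); both groups contain (r - x), giving -(6·r + x)·(r - x).

-(6·r + x)·(r + 9·x - 9)·(r - x)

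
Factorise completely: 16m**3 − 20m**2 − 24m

Pull out the common factor 4m, then factor the remaining trinomial.

4m(4m + 3)(m − 2)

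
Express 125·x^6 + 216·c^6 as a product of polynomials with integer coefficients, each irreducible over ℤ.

Recognize a sum of cubes with the parts 5·x^2 and 6·c^2.

(5·x^2 + 6·c^2)·(25·x^4 - 30·x^2·c^2 + 36·c^4)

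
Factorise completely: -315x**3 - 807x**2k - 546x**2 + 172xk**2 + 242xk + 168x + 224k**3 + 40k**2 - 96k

Group: 3x(-105x**2 + 11xk + 28x + 28k**2 - 16k) + (8k + 6)(-105x**2 + 11xk + 28x + 28k**2 - 16k); both groups contain (-105x**2 + 11xk + 28x + 28k**2 - 16k), so (3x + 8k + 6) is a factor with cofactor -105x**2 + 11xk + 28x + 28k**2 - 16k.
The cofactor groups again: -105x**2 + 11xk + 28x + 28k**2 - 16k = -15x(7x - 4k) + (-7k + 4)(7x - 4k); both groups contain (7x - 4k), giving -(15x + 7k - 4)(7x - 4k).

-(7x - 4k)(15x + 7k - 4)(3x + 8k + 6)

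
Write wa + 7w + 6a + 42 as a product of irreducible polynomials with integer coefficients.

(a + 7)(w + 6)

Group as (wa + 7w) + (6a + 42) = w(a + 7) + 6(a + 7).
Both groups share the factor (a + 7).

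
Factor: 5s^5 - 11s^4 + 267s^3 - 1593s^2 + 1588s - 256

(5s - 1)(s - 1)(s - 4)(s^2 + 3s + 64)

Testing divisors of the constant over divisors of the leading coefficient, s = 1 is a root, so (s - 1) is a factor; dividing leaves 5s^4 - 6s^3 + 261s^2 - 1332s + 256.
Then s = 1/5 is a root, so (5s - 1) is a factor; dividing leaves s^3 - s^2 + 52s - 256.
Then s = 4 is a root, so (s - 4) divides it; the quotient is s^2 + 3s + 64.
The quadratic s^2 + 3s + 64 has discriminant -247 < 0 and is irreducible over ℤ.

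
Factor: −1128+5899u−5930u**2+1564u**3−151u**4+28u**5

(4u−1)(7u−8)(u−3)(u**2−u+47)

Trying the rational-root candidates, u = 8/7 is a root, so (7u−8) is a factor; dividing leaves 4u**4−17u**3+204u**2−614u+141.
Continuing, u = 1/4 is a root, so (4u−1) is a factor; dividing leaves u**3−4u**2+50u−141.
Continuing, u = 3 is a root, so (u−3) is a factor; dividing leaves u**2−u+47.
The quadratic u**2−u+47 has discriminant −187 < 0 and is irreducible over ℤ.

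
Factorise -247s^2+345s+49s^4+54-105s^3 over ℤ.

(7s+1)(7s-9)(s+2)(s-3)

By the rational root theorem, s = 9/7 is a root, so (7s-9) is a factor; dividing leaves 7s^3-6s^2-43s-6.
Then s = -2 is a root, so (s+2) is a factor; dividing leaves 7s^2-20s-3.
The remaining quadratic factors as (7s+1)(s-3).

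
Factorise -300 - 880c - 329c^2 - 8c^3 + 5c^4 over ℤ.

(5c + 2)(c + 3)(c + 5)(c - 10)

Trying the rational-root candidates, c = 10 is a root, so (c - 10) is a factor; dividing leaves 5c^3 + 42c^2 + 91c + 30.
Next, c = -5 is a root, so (c + 5) divides it; the quotient is 5c^2 + 17c + 6.
The remaining quadratic factors as (5c + 2)(c + 3).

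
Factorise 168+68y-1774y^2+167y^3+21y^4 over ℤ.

Among the possible rational roots, y = 1/3 is a root, so (3y-1) divides it; the quotient is 7y^3+58y^2-572y-168.
Continuing, y = 6 is a root, giving the factor (y-6) and quotient 7y^2+100y+28.
The remaining quadratic factors as (y+14)(7y+2).

(3y-1)(7y+2)(y+14)(y-6)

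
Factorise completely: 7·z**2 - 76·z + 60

Need a pair with product 7·60 = 420 and sum -76: that's -6 and -70.
Split the middle term: 7·z**2 - 6·z - 70·z + 60 = z·(7·z - 6) - 10·(7·z - 6).

(7·z - 6)·(z - 10)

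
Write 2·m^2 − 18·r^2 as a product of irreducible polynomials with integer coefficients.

Every term has a factor of 2. Then m^2 − 9·r^2 = (m)² − (3·r)².

2·(m + 3·r)·(m − 3·r)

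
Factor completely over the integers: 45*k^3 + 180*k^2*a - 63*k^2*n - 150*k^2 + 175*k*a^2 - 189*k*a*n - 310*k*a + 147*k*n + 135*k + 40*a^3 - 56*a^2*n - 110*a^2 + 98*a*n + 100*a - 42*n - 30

Group: 3*k*(15*k^2 + 20*k*a - 21*k*n - 20*k + 5*a^2 - 7*a*n - 10*a + 7*n + 5) + (8*a - 6)*(15*k^2 + 20*k*a - 21*k*n - 20*k + 5*a^2 - 7*a*n - 10*a + 7*n + 5); both groups contain (15*k^2 + 20*k*a - 21*k*n - 20*k + 5*a^2 - 7*a*n - 10*a + 7*n + 5), so (3*k + 8*a - 6) is a factor with cofactor 15*k^2 + 20*k*a - 21*k*n - 20*k + 5*a^2 - 7*a*n - 10*a + 7*n + 5.
The cofactor groups again: 15*k^2 + 20*k*a - 21*k*n - 20*k + 5*a^2 - 7*a*n - 10*a + 7*n + 5 = 3*k*(5*k + 5*a - 7*n - 5) + (a - 1)*(5*k + 5*a - 7*n - 5); both groups contain (5*k + 5*a - 7*n - 5), giving (3*k + a - 1)*(5*k + 5*a - 7*n - 5).

(5*k + 5*a - 7*n - 5)*(3*k + 8*a - 6)*(3*k + a - 1)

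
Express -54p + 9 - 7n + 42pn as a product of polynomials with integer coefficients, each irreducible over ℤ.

Group as (42pn - 54p) + (-7n + 9) = 6p(7n - 9) - (7n - 9).
Both groups share the factor (7n - 9).

(6p - 1)(7n - 9)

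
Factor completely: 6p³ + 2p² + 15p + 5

(3p + 1)(2p² + 5)

Group as (6p³ + 15p) + (2p² + 5) = 3p(2p² + 5) + (2p² + 5).
Both groups share the factor (2p² + 5).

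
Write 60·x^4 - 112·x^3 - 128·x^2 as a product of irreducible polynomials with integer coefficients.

4·x^2·(3·x - 8)·(5·x + 4)

Pull out the common factor 4·x^2, then factor the remaining trinomial.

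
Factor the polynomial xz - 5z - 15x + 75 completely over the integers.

(x - 5)(z - 15)

Group as (xz - 15x) + (-5z + 75) = x(z - 15) - 5(z - 15).
Both groups share the factor (z - 15).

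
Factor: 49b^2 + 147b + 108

Need a pair with product 49·108 = 5292 and sum 147: that's 63 and 84.
Split the middle term: 49b^2 + 63b + 84b + 108 = 7b(7b + 9) + 12(7b + 9).

(7b + 12)(7b + 9)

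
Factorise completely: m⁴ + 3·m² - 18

(m² + 6)·(m² - 3)

Substitute u = m² to get a quadratic in u, then factor.
m² + 6 is irreducible over ℤ (always positive, so no real roots).
m² - 3 is irreducible over ℤ (3 is not a perfect square).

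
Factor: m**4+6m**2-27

Substitute u = m**2 to get a quadratic in u, then factor.
m**2+9 is irreducible over ℤ (sum of squares).
m**2-3 is irreducible over ℤ (3 is not a perfect square).

(m**2+9)(m**2-3)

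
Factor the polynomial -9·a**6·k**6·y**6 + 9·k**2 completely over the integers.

Factor out 9·k**2 first: what remains is -a**6·k**4·y**6 + 1.
Recognize a difference of squares with the parts 1 and a**3·k**2·y**3.

-9·k**2·(a**3·k**2·y**3 + 1)·(a**3·k**2·y**3 - 1)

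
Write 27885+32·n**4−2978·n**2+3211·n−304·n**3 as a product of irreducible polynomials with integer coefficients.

(2·n+11)·(4·n+13)·(4·n−13)·(n−15)

Among the possible rational roots, n = 13/4 is a root, giving the factor (4·n−13) and quotient 8·n**3−50·n**2−907·n−2145.
Continuing, n = −11/2 is a root, giving the factor (2·n+11) and quotient 4·n**2−47·n−195.
The remaining quadratic factors as (n−15)(4·n+13).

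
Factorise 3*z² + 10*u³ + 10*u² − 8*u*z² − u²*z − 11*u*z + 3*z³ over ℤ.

(2*u − z)*(5*u − 3*z)*(u + z + 1)

Group: 2*u*(5*u² + 2*u*z + 5*u − 3*z² − 3*z) − z*(5*u² + 2*u*z + 5*u − 3*z² − 3*z); both groups contain (5*u² + 2*u*z + 5*u − 3*z² − 3*z), so (2*u − z) is a factor with cofactor 5*u² + 2*u*z + 5*u − 3*z² − 3*z.
The cofactor groups again: 5*u² + 2*u*z + 5*u − 3*z² − 3*z = 5*u*(u + z + 1) − 3*z*(u + z + 1); both groups contain (u + z + 1), giving (5*u − 3*z)*(u + z + 1).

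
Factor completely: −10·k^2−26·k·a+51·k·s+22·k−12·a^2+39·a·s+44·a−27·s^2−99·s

−(5·k+3·a−3·s−11)·(2·k+4·a−9·s)

Group: −5·k·(2·k+4·a−9·s) + (−3·a+3·s+11)·(2·k+4·a−9·s); both groups contain (2·k+4·a−9·s).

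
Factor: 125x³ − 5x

5x(5x + 1)(5x − 1)

Every term has a factor of 5x. Then 25x² − 1 = (5x)² − (1)².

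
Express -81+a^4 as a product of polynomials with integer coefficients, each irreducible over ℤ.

(a+3)·(a-3)·(a^2+9)

(a)⁴ − (3)⁴ = ((a)² − (3)²)((a)² + (3)²); the first factor splits again, the second (a^2+9) is irreducible.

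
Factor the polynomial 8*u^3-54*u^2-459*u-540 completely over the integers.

(2*u+3)*(4*u+15)*(u-12)

Among the possible rational roots, u = -15/4 is a root, giving the factor (4*u+15) and quotient 2*u^2-21*u-36.
The remaining quadratic factors as (2*u+3)(u-12).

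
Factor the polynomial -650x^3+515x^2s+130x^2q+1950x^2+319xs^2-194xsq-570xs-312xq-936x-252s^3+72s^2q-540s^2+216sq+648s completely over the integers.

Group: 10x(-65x^2+97xs+156x-36s^2-108s) + (7s-2q-6)(-65x^2+97xs+156x-36s^2-108s); both groups contain (-65x^2+97xs+156x-36s^2-108s), so (10x+7s-2q-6) is a factor with cofactor -65x^2+97xs+156x-36s^2-108s.
The cofactor groups again: -65x^2+97xs+156x-36s^2-108s = -13x(5x-4s-12) + 9s(5x-4s-12); both groups contain (5x-4s-12), giving -(13x-9s)(5x-4s-12).

-(10x+7s-2q-6)(5x-4s-12)(13x-9s)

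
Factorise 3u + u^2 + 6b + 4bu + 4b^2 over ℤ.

(2b + u)(2b + u + 3)

Group: 2b(2b + u + 3) + u(2b + u + 3); both groups contain (2b + u + 3).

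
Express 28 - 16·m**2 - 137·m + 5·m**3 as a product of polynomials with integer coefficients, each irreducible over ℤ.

(5·m - 1)·(m + 4)·(m - 7)

Trying the rational-root candidates, m = 1/5 is a root, giving the factor (5·m - 1) and quotient m**2 - 3·m - 28.
The remaining quadratic factors as (m - 7)(m + 4).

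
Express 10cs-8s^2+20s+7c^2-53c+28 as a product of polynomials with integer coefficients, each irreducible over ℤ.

Group: 7c(c+2s-7) + (-4s-4)(c+2s-7); both groups contain (c+2s-7).

(7c-4s-4)(c+2s-7)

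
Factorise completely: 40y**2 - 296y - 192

8(5y + 3)(y - 8)

Pull out the common factor 8, then factor the remaining trinomial.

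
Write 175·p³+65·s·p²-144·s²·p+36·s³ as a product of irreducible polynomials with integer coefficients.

(2·s-5·p)·(3·s-7·p)·(6·s+5·p)

Group: 6·s·(6·s²-29·s·p+35·p²) + 5·p·(6·s²-29·s·p+35·p²); both groups contain (6·s²-29·s·p+35·p²), so (6·s+5·p) is a factor with cofactor 6·s²-29·s·p+35·p².
The cofactor groups again: 6·s²-29·s·p+35·p² = 2·s·(3·s-7·p) - 5·p·(3·s-7·p); both groups contain (3·s-7·p), giving (2·s-5·p)·(3·s-7·p).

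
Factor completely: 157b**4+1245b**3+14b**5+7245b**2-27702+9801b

Testing divisors of the constant over divisors of the leading coefficient, b = 9/7 is a root, so (7b-9) is a factor; dividing leaves 2b**4+25b**3+210b**2+1305b+3078.
Then b = -6 is a root, so (b+6) is a factor; dividing leaves 2b**3+13b**2+132b+513.
Next, b = -9/2 is a root, so (2b+9) is a factor; dividing leaves b**2+2b+57.
The quadratic b**2+2b+57 has discriminant -224 < 0 and is irreducible over ℤ.

(2b+9)(7b-9)(b+6)(b**2+2b+57)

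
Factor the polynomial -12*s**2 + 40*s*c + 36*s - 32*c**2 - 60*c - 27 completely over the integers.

-(2*s - 4*c - 3)*(6*s - 8*c - 9)

Group: -6*s*(2*s - 4*c - 3) + (8*c + 9)*(2*s - 4*c - 3); both groups contain (2*s - 4*c - 3).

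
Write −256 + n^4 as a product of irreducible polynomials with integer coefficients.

(n)⁴ − (4)⁴ = ((n)² − (4)²)((n)² + (4)²); the first factor splits again, the second (n^2 + 16) is irreducible.

(n + 4)(n − 4)(n^2 + 16)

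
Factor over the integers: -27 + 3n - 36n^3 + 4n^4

(n - 9)(4n^3 + 3)

Group as (4n^4 + 3n) + (-36n^3 - 27) = n(4n^3 + 3) - 9(4n^3 + 3).
Both groups share the factor (4n^3 + 3).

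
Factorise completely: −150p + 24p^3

6p(2p + 5)(2p − 5)

Factor out 6p, leaving 4p^2 − 25, which is a difference of two squares.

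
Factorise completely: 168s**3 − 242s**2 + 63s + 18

(4s − 3)(6s + 1)(7s − 6)

By the rational root theorem, s = 6/7 is a root, giving the factor (7s − 6) and quotient 24s**2 − 14s − 3.
The remaining quadratic factors as (4s − 3)(6s + 1).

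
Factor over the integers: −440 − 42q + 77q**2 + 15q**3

Testing divisors of the constant over divisors of the leading coefficient, q = 11/5 is a root, so (5q − 11) is a factor; dividing leaves 3q**2 + 22q + 40.
The remaining quadratic factors as (q + 4)(3q + 10).

(3q + 10)(5q − 11)(q + 4)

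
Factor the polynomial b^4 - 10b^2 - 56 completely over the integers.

(b^2 + 4)(b^2 - 14)

Substitute u = b^2 to get a quadratic in u, then factor.
b^2 - 14 is irreducible over ℤ (14 is not a perfect square).
b^2 + 4 is irreducible over ℤ (sum of squares).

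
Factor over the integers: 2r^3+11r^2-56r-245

(2r+7)(r+7)(r-5)

Among the possible rational roots, r = -7 is a root, giving the factor (r+7) and quotient 2r^2-3r-35.
The remaining quadratic factors as (2r+7)(r-5).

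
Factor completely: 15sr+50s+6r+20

(3r+10)(5s+2)

Group as (15sr+50s) + (6r+20) = 5s(3r+10) + 2(3r+10).
Both groups share the factor (3r+10).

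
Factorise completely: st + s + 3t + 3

Group as (st + s) + (3t + 3) = s(t + 1) + 3(t + 1).
Both groups share the factor (t + 1).

(s + 3)(t + 1)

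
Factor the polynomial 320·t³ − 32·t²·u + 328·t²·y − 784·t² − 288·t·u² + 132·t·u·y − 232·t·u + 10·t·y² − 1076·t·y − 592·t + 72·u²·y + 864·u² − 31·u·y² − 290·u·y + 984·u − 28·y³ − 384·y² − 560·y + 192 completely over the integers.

(10·t + 9·u + 4·y + 8)·(4·t − y − 12)·(8·t − 8·u + 7·y − 2)

Group: 10·t·(32·t² − 32·t·u + 20·t·y − 104·t + 8·u·y + 96·u − 7·y² − 82·y + 24) + (9·u + 4·y + 8)·(32·t² − 32·t·u + 20·t·y − 104·t + 8·u·y + 96·u − 7·y² − 82·y + 24); both groups contain (32·t² − 32·t·u + 20·t·y − 104·t + 8·u·y + 96·u − 7·y² − 82·y + 24), so (10·t + 9·u + 4·y + 8) is a factor with cofactor 32·t² − 32·t·u + 20·t·y − 104·t + 8·u·y + 96·u − 7·y² − 82·y + 24.
The cofactor groups again: 32·t² − 32·t·u + 20·t·y − 104·t + 8·u·y + 96·u − 7·y² − 82·y + 24 = 4·t·(8·t − 8·u + 7·y − 2) + (−y − 12)·(8·t − 8·u + 7·y − 2); both groups contain (8·t − 8·u + 7·y − 2), giving (4·t − y − 12)·(8·t − 8·u + 7·y − 2).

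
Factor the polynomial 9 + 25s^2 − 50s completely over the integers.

Need a pair with product 25·9 = 225 and sum −50: that's −45 and −5.
Split the middle term: 25s^2 − 45s − 5s + 9 = 5s(5s − 9) − (5s − 9).

(5s − 1)(5s − 9)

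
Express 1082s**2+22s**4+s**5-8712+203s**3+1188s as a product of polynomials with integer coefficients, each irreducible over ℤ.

(s+11)(s+6)(s-2)(s**2+7s+66)

By the rational root theorem, s = 2 is a root, giving the factor (s-2) and quotient s**4+24s**3+251s**2+1584s+4356.
Continuing, s = -6 is a root, giving the factor (s+6) and quotient s**3+18s**2+143s+726.
Continuing, s = -11 is a root, so (s+11) is a factor; dividing leaves s**2+7s+66.
The quadratic s**2+7s+66 has discriminant -215 < 0 and is irreducible over ℤ.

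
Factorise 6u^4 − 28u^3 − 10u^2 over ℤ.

Pull out the common factor 2u^2, then factor the remaining trinomial.

2u^2(3u + 1)(u − 5)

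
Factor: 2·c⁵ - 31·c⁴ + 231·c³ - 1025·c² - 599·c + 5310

(2·c - 5)·(c + 2)·(c - 9)·(c² - 6·c + 59)

Trying the rational-root candidates, c = 5/2 is a root, giving the factor (2·c - 5) and quotient c⁴ - 13·c³ + 83·c² - 305·c - 1062.
Continuing, c = 9 is a root, giving the factor (c - 9) and quotient c³ - 4·c² + 47·c + 118.
Continuing, c = -2 is a root, so (c + 2) divides it; the quotient is c² - 6·c + 59.
The quadratic c² - 6·c + 59 has discriminant -200 < 0 and is irreducible over ℤ.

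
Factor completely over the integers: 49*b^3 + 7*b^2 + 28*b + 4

Group as (49*b^3 + 28*b) + (7*b^2 + 4) = 7*b*(7*b^2 + 4) + (7*b^2 + 4).
Both groups share the factor (7*b^2 + 4).

(7*b + 1)*(7*b^2 + 4)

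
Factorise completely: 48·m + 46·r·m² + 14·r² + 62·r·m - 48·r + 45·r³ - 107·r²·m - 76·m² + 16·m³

Group: 5·r·(9·r² - 7·r·m - 8·r - 2·m² + 8·m) + (-8·m + 6)·(9·r² - 7·r·m - 8·r - 2·m² + 8·m); both groups contain (9·r² - 7·r·m - 8·r - 2·m² + 8·m), so (5·r - 8·m + 6) is a factor with cofactor 9·r² - 7·r·m - 8·r - 2·m² + 8·m.
The cofactor groups again: 9·r² - 7·r·m - 8·r - 2·m² + 8·m = r·(9·r + 2·m - 8) - m·(9·r + 2·m - 8); both groups contain (9·r + 2·m - 8), giving (r - m)·(9·r + 2·m - 8).

(5·r - 8·m + 6)·(r - m)·(9·r + 2·m - 8)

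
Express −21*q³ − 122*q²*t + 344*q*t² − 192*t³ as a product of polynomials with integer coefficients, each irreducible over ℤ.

Group: 3*q*(−7*q² − 50*q*t + 48*t²) − 4*t*(−7*q² − 50*q*t + 48*t²); both groups contain (−7*q² − 50*q*t + 48*t²), so (3*q − 4*t) is a factor with cofactor −7*q² − 50*q*t + 48*t².
The cofactor groups again: −7*q² − 50*q*t + 48*t² = −q*(7*q − 6*t) − 8*t*(7*q − 6*t); both groups contain (7*q − 6*t), giving −(q + 8*t)*(7*q − 6*t).

−(3*q − 4*t)*(7*q − 6*t)*(q + 8*t)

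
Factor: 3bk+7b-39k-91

(3k+7)(b-13)

Group as (3bk+7b) + (-39k-91) = b(3k+7) - 13(3k+7).
Both groups share the factor (3k+7).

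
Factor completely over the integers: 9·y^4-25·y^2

Every term has a factor of y^2; factoring it out leaves 9·y^2-25.
Recognize a difference of squares with the parts 3·y and 5.

y^2·(3·y+5)·(3·y-5)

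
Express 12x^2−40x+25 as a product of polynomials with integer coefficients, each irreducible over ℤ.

(2x−5)(6x−5)

Need a pair with product 12·25 = 300 and sum −40: that's −10 and −30.
Split the middle term: 12x^2−10x − 30x+25 = 2x(6x−5) − 5(6x−5).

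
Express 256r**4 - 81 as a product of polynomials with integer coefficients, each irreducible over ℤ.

(4r + 3)(4r - 3)(16r**2 + 9)

(4r)⁴ − (3)⁴ = ((4r)² − (3)²)((4r)² + (3)²); the first factor splits again, the second (16r**2 + 9) is irreducible.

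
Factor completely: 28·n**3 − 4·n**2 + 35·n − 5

Group as (28·n**3 + 35·n) + (−4·n**2 − 5) = 7·n·(4·n**2 + 5) − (4·n**2 + 5).
Both groups share the factor (4·n**2 + 5).

(7·n − 1)·(4·n**2 + 5)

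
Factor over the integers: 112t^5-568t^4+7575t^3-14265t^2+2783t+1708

Trying the rational-root candidates, t = 4/7 is a root, giving the factor (7t-4) and quotient 16t^4-72t^3+1041t^2-1443t-427.
Then t = -1/4 is a root, so (4t+1) is a factor; dividing leaves 4t^3-19t^2+265t-427.
Continuing, t = 7/4 is a root, giving the factor (4t-7) and quotient t^2-3t+61.
The quadratic t^2-3t+61 has discriminant -235 < 0 and is irreducible over ℤ.

(4t+1)(4t-7)(7t-4)(t^2-3t+61)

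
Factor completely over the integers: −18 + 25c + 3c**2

(3c − 2)(c + 9)

Need a pair with product 3·(−18) = −54 and sum 25: that's 27 and −2.
Split the middle term: 3c**2 + 27c − 2c − 18 = 3c(c + 9) − 2(c + 9).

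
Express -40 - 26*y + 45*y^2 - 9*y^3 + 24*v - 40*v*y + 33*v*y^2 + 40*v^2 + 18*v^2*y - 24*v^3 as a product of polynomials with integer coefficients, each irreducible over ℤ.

Group: 3*v*(-8*v^2 + 14*v*y - 3*y^2 + 10*y + 8) + (3*y - 5)*(-8*v^2 + 14*v*y - 3*y^2 + 10*y + 8); both groups contain (-8*v^2 + 14*v*y - 3*y^2 + 10*y + 8), so (3*v + 3*y - 5) is a factor with cofactor -8*v^2 + 14*v*y - 3*y^2 + 10*y + 8.
The cofactor groups again: -8*v^2 + 14*v*y - 3*y^2 + 10*y + 8 = -4*v*(2*v - 3*y - 2) + (y - 4)*(2*v - 3*y - 2); both groups contain (2*v - 3*y - 2), giving -(4*v - y + 4)*(2*v - 3*y - 2).

-(2*v - 3*y - 2)*(3*v + 3*y - 5)*(4*v - y + 4)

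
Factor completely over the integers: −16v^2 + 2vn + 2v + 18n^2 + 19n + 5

−(8v − 9n − 5)(2v + 2n + 1)

Group: −2v(8v − 9n − 5) + (−2n − 1)(8v − 9n − 5); both groups contain (8v − 9n − 5).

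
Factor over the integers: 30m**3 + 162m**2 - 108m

Pull out the common factor 6m, then factor the remaining trinomial.

6m(5m - 3)(m + 6)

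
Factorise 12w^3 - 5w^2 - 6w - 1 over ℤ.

(3w + 1)(4w + 1)(w - 1)

Trying the rational-root candidates, w = 1 is a root, so (w - 1) divides it; the quotient is 12w^2 + 7w + 1.
The remaining quadratic factors as (4w + 1)(3w + 1).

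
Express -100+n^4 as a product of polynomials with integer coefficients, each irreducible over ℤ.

Substitute u = n^2 to get a quadratic in u, then factor.
n^2-10 is irreducible over ℤ (10 is not a perfect square).
n^2+10 is irreducible over ℤ (always positive, so no real roots).

(n^2+10)(n^2-10)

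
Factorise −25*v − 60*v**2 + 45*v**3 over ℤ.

5*v*(3*v + 1)*(3*v − 5)

Pull out the common factor 5*v, then factor the remaining trinomial.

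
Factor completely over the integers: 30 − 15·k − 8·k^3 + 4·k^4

Group as (4·k^4 − 15·k) + (−8·k^3 + 30) = k·(4·k^3 − 15) − 2·(4·k^3 − 15).
Both groups share the factor (4·k^3 − 15).

(k − 2)·(4·k^3 − 15)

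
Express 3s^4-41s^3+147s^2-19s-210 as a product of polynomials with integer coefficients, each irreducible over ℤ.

(3s-5)(s+1)(s-6)(s-7)

Trying the rational-root candidates, s = 7 is a root, so (s-7) divides it; the quotient is 3s^3-20s^2+7s+30.
Then s = 6 is a root, so (s-6) is a factor; dividing leaves 3s^2-2s-5.
The remaining quadratic factors as (s+1)(3s-5).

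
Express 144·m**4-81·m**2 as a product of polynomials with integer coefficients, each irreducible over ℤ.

9·m**2·(4·m+3)·(4·m-3)

Every term has a factor of 9·m**2. Then 16·m**2-9 = (4·m)² − (3)².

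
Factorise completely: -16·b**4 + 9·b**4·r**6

b**4·(3·r**3 + 4)·(3·r**3 - 4)

Every term has a factor of b**4; factoring it out leaves 9·r**6 - 16.
Recognize a difference of squares with the parts 3·r**3 and 4.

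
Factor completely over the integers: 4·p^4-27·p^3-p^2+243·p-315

Among the possible rational roots, p = 5 is a root, so (p-5) divides it; the quotient is 4·p^3-7·p^2-36·p+63.
Next, p = 7/4 is a root, giving the factor (4·p-7) and quotient p^2-9.
The remaining quadratic factors as (p+3)(p-3).

(4·p-7)·(p+3)·(p-3)·(p-5)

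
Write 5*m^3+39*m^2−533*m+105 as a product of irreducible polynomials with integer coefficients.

By the rational root theorem, m = −15 is a root, giving the factor (m+15) and quotient 5*m^2−36*m+7.
The remaining quadratic factors as (m−7)(5*m−1).

(5*m−1)*(m+15)*(m−7)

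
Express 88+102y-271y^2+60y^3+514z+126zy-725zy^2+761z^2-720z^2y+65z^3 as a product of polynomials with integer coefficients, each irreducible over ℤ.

Group: 13z(5z^2-55zy+57z-60y^2+31y+22) + (-y+4)(5z^2-55zy+57z-60y^2+31y+22); both groups contain (5z^2-55zy+57z-60y^2+31y+22), so (13z-y+4) is a factor with cofactor 5z^2-55zy+57z-60y^2+31y+22.
The cofactor groups again: 5z^2-55zy+57z-60y^2+31y+22 = 5z(z-12y+11) + (5y+2)(z-12y+11); both groups contain (z-12y+11), giving (5z+5y+2)(z-12y+11).

(z-12y+11)(13z-y+4)(5z+5y+2)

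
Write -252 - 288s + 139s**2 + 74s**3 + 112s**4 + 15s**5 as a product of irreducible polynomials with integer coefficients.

(3s + 2)(5s - 6)(s + 7)(s**2 + s + 3)

By the rational root theorem, s = -2/3 is a root, so (3s + 2) divides it; the quotient is 5s**4 + 34s**3 + 2s**2 + 45s - 126.
Then s = -7 is a root, so (s + 7) divides it; the quotient is 5s**3 - s**2 + 9s - 18.
Next, s = 6/5 is a root, giving the factor (5s - 6) and quotient s**2 + s + 3.
The quadratic s**2 + s + 3 has discriminant -11 < 0 and is irreducible over ℤ.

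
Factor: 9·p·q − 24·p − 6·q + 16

(3·p − 2)·(3·q − 8)

Group as (9·p·q − 24·p) + (−6·q + 16) = 3·p·(3·q − 8) − 2·(3·q − 8).
Both groups share the factor (3·q − 8).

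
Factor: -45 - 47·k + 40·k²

Need a pair with product 40·(-45) = -1800 and sum -47: that's -72 and 25.
Split the middle term: 40·k² - 72·k + 25·k - 45 = 8·k·(5·k - 9) + 5·(5·k - 9).

(5·k - 9)·(8·k + 5)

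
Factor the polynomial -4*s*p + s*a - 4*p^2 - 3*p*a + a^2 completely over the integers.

Group: -4*p*(s + p + a) + a*(s + p + a); both groups contain (s + p + a).

-(4*p - a)*(s + p + a)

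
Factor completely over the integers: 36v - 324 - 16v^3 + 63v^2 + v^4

Among the possible rational roots, v = 9 is a root, so (v - 9) is a factor; dividing leaves v^3 - 7v^2 + 36.
Next, v = 6 is a root, so (v - 6) is a factor; dividing leaves v^2 - v - 6.
The remaining quadratic factors as (v + 2)(v - 3).

(v + 2)(v - 3)(v - 6)(v - 9)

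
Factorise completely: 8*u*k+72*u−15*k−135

(8*u−15)*(k+9)

Group as (8*u*k+72*u) + (−15*k−135) = 8*u*(k+9) − 15*(k+9).
Both groups share the factor (k+9).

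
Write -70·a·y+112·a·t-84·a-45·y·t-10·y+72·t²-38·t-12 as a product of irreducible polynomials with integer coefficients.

Group: -14·a·(5·y-8·t+6) + (-9·t-2)·(5·y-8·t+6); both groups contain (5·y-8·t+6).

-(5·y-8·t+6)·(14·a+9·t+2)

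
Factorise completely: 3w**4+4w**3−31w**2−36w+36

Trying the rational-root candidates, w = 2/3 is a root, so (3w−2) is a factor; dividing leaves w**3+2w**2−9w−18.
Then w = 3 is a root, giving the factor (w−3) and quotient w**2+5w+6.
The remaining quadratic factors as (w+3)(w+2).

(3w−2)(w+2)(w+3)(w−3)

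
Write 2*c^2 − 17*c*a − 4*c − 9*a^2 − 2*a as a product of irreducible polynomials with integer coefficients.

(c − 9*a − 2)*(2*c + a)

Group: c*(2*c + a) + (−9*a − 2)*(2*c + a); both groups contain (2*c + a).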